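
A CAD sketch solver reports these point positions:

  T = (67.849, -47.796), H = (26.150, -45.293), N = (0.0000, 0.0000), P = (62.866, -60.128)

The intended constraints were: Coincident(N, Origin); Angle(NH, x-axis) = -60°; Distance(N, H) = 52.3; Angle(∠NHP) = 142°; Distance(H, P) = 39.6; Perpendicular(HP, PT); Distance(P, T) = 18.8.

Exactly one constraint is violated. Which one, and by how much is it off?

Distance(P, T) = 18.8 — off by 5.50.

N = (0.00, 0.00) ✓; NH at -60.00° ✓; |NH| = 52.30 ✓; ∠NHP = 142.0° ✓; |HP| = 39.60 ✓; ∠(HP, PT) = 90.00° ✓; |PT| = 13.30 ✗.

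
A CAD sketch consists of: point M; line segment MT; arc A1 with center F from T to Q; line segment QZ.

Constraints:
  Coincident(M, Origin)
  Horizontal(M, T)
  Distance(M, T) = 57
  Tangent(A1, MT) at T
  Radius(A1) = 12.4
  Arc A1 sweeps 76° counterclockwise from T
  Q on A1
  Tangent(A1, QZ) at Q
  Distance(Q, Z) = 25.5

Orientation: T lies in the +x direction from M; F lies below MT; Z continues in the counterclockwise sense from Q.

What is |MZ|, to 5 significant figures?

51.683

M is at the origin; MT is horizontal with |MT| = 57.0 and T on the +x side, so T = (57.000, 0.0000). A1 meets MT tangentially, so FT is at right angles to MT, so F = T + (0, -12.4) = (57.000, -12.400). On A1, T sits at bearing 90° from F; a 76° counterclockwise sweep puts Q at bearing 166°, so Q = F + 12.4·(cos 166°, sin 166°) = (44.968, -9.4002). A1 meets QZ tangentially, so FQ is at right angles to QZ, so QZ runs along (−sin 166°, cos 166°); with |QZ| = 25.5, Z = (38.799, -34.143). Then |MZ| = |Z − M| = 51.683.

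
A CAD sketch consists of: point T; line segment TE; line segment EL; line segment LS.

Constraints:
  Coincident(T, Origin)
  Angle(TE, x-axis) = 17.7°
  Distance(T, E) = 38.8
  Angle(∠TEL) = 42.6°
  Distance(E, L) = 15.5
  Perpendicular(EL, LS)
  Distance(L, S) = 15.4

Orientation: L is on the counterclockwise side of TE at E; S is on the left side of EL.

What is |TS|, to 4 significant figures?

16.99

∠TEL = 42.6°, so EL runs at 17.7° + (180° − 42.6°) = 155.1° from the x-axis; with |EL| = 15.5, L = E + 15.5·(cos 155.1°, sin 155.1°) = (22.90, 18.32). The perpendicularity gives LS at right angles to EL; with |LS| = 15.4 on the left of EL, S = L + 15.4·(-0.4210, -0.9070) = (16.42, 4.354). Then |TS| = |S − T| = 16.99.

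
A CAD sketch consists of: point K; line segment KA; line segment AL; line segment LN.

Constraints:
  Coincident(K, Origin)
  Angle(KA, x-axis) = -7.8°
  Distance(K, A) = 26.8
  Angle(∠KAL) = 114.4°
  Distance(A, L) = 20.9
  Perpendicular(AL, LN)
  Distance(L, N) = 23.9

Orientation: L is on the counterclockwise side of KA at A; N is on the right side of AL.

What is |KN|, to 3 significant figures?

57.9

K is at the origin; KA runs at -7.8° with length 26.8, so A = 26.8·(cos -7.8°, sin -7.8°) = (26.6, -3.64). ∠KAL = 114.4°, so AL runs at -7.8° + (180° − 114.4°) = 57.8° from the x-axis; with |AL| = 20.9, L = A + 20.9·(cos 57.8°, sin 57.8°) = (37.7, 14.0). The perpendicularity gives LN at right angles to AL; with |LN| = 23.9 on the right of AL, N = L + 23.9·(0.846, -0.533) = (57.9, 1.31). Then |KN| = |N − K| = 57.9.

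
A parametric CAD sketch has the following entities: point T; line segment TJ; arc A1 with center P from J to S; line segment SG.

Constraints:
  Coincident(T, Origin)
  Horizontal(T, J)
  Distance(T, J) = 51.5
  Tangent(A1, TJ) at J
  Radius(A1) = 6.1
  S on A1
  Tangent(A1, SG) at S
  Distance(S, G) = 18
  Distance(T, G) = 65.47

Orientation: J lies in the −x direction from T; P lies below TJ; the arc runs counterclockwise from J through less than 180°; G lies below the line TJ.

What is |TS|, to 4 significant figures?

57.63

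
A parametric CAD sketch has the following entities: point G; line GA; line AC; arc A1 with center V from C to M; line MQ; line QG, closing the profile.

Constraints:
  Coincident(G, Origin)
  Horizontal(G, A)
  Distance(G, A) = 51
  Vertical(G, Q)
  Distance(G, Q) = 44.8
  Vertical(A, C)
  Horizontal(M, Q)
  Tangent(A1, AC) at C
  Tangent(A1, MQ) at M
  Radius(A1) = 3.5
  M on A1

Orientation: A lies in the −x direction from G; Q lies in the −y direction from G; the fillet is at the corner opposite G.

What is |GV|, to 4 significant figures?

62.94

GQ is vertical with |GQ| = 44.8 and Q on the −y side, so Q = (0.000, -44.80). The virtual corner opposite G is at (-51.00, -44.80). A1 meets AC tangentially, so VC is at right angles to AC and A1 meets MQ tangentially, so VM is at right angles to MQ, with radius 3.5, so the center V sits 3.5 in from both sides at V = (-47.50, -41.30). Then |GV| = |V − G| = 62.94.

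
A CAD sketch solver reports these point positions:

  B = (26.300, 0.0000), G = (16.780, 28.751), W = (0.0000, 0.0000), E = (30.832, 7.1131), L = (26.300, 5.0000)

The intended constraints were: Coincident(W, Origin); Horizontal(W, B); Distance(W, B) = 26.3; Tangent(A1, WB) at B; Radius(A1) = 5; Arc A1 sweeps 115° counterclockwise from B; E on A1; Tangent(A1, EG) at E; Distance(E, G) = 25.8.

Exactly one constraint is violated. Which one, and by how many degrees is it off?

Tangent(A1, EG) at E — off by 8.00°.

W = (0.00, 0.00) ✓; W.y = 0.00, B.y = 0.00 ✓; |WB| = 26.30 ✓; ∠(LB, BW) = 90.00° ✓; |LB| = 5.000 ✓; bearing(L→E) − bearing(L→B) = 115.0° ✓; |LE| = 5.000 ✓; ∠(LE, EG) = 82.00° ✗; |EG| = 25.80 ✓.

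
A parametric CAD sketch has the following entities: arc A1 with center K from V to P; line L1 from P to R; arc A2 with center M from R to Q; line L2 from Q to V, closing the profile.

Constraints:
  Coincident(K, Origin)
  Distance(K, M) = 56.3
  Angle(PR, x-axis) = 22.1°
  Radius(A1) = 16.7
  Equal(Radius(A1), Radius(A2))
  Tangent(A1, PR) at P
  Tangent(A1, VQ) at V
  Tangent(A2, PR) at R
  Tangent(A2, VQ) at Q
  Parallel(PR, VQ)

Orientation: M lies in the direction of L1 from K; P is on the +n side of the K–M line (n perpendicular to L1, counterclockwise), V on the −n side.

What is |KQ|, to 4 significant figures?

58.72

Tangency of A1 to both parallel lines with radius 16.7 puts P and V at K ± 16.7·n: P = (-6.283, 15.47), V = (6.283, -15.47). Equal radii place R and Q the same way about M: R = M + 16.7·n = (45.88, 36.65), Q = M − 16.7·n = (58.45, 5.708). Then |KQ| = |Q − K| = 58.72.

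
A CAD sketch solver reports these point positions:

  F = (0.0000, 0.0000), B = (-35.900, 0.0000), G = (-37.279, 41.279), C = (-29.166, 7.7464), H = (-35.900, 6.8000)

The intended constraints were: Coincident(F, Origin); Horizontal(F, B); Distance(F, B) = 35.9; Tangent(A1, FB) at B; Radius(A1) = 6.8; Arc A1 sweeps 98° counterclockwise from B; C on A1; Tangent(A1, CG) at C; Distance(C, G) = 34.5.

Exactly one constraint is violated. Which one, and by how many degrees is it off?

Tangent(A1, CG) at C — off by 5.60°.

F = (0.00, 0.00) ✓; F.y = 0.00, B.y = 0.00 ✓; |FB| = 35.90 ✓; ∠(HB, BF) = 90.00° ✓; |HB| = 6.800 ✓; bearing(H→C) − bearing(H→B) = 98.00° ✓; |HC| = 6.800 ✓; ∠(HC, CG) = 84.40° ✗; |CG| = 34.50 ✓.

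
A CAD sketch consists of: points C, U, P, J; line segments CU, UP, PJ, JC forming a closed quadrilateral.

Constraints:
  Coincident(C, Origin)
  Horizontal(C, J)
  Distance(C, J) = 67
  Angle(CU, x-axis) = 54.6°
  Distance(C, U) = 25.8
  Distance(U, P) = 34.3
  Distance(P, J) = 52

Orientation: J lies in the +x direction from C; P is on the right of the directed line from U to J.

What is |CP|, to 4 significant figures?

21.31

C is at the origin; CJ is horizontal with |CJ| = 67.0 and J in +x, so J = (67.0, 0). CU runs at 54.6° with |CU| = 25.8, so U = (14.95, 21.03). P is determined by |UP| = 34.3 and |PJ| = 52.0 together: it lies at the intersection of circle(U, 34.3) and circle(J, 52.0). With |UJ| = 56.14, the foot of the radical line on UJ is 14.47 from U and the perpendicular offset is √(34.3² − 14.47²) = 31.10. Taking the right-of-UJ solution: P = (16.71, -13.22).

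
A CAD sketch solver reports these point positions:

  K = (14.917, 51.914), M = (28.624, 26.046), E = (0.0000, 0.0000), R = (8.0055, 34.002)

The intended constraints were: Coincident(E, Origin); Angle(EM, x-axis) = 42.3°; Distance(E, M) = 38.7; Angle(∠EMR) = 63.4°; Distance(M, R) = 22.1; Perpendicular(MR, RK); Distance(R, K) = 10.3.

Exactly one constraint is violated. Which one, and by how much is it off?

Distance(R, K) = 10.3 — off by 8.90.

E = (0.00, 0.00) ✓; EM at 42.30° ✓; |EM| = 38.70 ✓; ∠EMR = 63.40° ✓; |MR| = 22.10 ✓; ∠(MR, RK) = 90.00° ✓; |RK| = 19.20 ✗.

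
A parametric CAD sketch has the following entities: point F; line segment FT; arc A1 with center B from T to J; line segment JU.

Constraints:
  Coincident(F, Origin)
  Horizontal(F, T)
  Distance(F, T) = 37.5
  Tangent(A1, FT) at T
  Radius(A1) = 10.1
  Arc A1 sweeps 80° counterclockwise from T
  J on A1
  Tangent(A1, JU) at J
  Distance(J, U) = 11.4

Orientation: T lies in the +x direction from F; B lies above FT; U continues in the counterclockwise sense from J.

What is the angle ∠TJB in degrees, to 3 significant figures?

50.0°

A1 meets FT tangentially, so BT is at right angles to FT, so B = T + (0, 10.1) = (37.5, 10.1). On A1, T sits at bearing -90° from B; an 80° counterclockwise sweep puts J at bearing -10°, so J = B + 10.1·(cos -10°, sin -10°) = (47.4, 8.35). Then cos ∠TJB = JT·JB / (|JT||JB|), giving 50.0°.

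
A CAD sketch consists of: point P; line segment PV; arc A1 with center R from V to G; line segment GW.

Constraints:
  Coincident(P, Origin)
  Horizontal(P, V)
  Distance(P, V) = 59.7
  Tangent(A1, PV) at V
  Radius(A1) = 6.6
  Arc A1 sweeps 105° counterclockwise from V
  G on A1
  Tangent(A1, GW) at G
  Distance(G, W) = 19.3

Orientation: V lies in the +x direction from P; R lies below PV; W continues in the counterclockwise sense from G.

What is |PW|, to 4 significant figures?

64.25

P is at the origin; PV is horizontal with |PV| = 59.7 and V on the +x side, so V = (59.70, 0.000). A1 meets PV tangentially, so RV is at right angles to PV, so R = V + (0, -6.6) = (59.70, -6.600). On A1, V sits at bearing 90° from R; a 105° counterclockwise sweep puts G at bearing 195°, so G = R + 6.6·(cos 195°, sin 195°) = (53.32, -8.308). Since A1 is tangent to GW there, RG ⟂ GW, so GW runs along (−sin 195°, cos 195°); with |GW| = 19.3, W = (58.32, -26.95). Then |PW| = |W − P| = 64.25.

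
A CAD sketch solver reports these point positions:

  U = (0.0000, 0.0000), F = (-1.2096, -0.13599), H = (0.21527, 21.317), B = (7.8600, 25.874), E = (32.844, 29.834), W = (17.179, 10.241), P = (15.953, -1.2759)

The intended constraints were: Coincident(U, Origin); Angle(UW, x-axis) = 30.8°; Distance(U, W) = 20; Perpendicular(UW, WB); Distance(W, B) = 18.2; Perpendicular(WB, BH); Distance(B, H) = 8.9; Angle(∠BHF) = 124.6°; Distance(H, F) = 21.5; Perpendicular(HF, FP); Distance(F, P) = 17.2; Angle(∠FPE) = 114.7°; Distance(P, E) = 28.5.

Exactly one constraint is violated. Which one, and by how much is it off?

Distance(P, E) = 28.5 — off by 6.90.

U = (0.00, 0.00) ✓; UW at 30.80° ✓; |UW| = 20.00 ✓; ∠(UW, WB) = 90.00° ✓; |WB| = 18.20 ✓; ∠(WB, BH) = 90.00° ✓; |BH| = 8.900 ✓; ∠BHF = 124.6° ✓; |HF| = 21.50 ✓; ∠(HF, FP) = 90.00° ✓; |FP| = 17.20 ✓; ∠FPE = 114.7° ✓; |PE| = 35.40 ✗.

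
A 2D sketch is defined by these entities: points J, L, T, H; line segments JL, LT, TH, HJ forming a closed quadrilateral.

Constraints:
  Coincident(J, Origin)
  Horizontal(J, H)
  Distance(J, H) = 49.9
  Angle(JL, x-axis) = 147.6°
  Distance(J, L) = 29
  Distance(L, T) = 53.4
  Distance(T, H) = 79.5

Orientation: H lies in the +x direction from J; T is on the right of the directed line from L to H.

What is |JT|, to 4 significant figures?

42.71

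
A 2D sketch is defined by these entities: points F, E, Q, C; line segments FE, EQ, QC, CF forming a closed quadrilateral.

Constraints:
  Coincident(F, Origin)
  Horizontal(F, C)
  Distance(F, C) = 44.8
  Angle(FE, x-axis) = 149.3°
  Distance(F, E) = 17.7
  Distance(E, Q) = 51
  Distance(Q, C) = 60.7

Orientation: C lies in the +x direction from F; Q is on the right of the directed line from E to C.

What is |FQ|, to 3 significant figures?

39.9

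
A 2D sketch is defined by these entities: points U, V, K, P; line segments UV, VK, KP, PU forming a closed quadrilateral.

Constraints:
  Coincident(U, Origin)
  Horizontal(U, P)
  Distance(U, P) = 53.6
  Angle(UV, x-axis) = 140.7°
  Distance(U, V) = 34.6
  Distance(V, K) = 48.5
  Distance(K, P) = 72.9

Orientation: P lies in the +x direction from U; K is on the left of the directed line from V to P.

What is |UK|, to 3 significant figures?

56.8

Checks: |VK| = 48.50 ✓; |KP| = 72.90 ✓.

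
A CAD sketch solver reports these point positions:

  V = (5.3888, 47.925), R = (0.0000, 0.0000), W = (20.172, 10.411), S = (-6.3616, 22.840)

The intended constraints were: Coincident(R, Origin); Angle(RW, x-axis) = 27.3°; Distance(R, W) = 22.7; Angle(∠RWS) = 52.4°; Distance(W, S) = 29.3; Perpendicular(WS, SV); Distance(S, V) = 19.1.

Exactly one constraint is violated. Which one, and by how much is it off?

Distance(S, V) = 19.1 — off by 8.60.

R = (0.00, 0.00) ✓; RW at 27.30° ✓; |RW| = 22.70 ✓; ∠RWS = 52.40° ✓; |WS| = 29.30 ✓; ∠(WS, SV) = 90.00° ✓; |SV| = 27.70 ✗.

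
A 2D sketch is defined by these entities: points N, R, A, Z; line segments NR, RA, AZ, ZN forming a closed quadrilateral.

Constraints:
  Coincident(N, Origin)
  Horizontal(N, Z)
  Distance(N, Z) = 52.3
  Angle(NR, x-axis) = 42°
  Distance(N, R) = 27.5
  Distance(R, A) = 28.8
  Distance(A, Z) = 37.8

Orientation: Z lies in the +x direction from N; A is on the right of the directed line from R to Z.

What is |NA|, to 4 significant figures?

18.76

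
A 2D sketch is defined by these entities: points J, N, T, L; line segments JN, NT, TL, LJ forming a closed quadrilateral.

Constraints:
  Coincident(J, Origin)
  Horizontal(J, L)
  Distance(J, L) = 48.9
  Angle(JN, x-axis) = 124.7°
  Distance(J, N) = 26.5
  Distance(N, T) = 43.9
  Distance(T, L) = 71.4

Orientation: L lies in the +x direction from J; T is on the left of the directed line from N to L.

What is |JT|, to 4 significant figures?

59.45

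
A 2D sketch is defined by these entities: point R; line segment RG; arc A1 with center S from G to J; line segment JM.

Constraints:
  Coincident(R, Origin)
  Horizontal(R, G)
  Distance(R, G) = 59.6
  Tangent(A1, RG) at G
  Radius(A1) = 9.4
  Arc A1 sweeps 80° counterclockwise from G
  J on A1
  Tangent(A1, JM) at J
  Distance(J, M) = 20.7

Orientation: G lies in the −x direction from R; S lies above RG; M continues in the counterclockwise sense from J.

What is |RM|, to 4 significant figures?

54.57

On A1, G sits at bearing -90° from S; an 80° counterclockwise sweep puts J at bearing -10°, so J = S + 9.4·(cos -10°, sin -10°) = (-50.34, 7.768). Since A1 is tangent to JM there, SJ ⟂ JM, so JM runs along (−sin -10°, cos -10°); with |JM| = 20.7, M = (-46.75, 28.15). Then |RM| = |M − R| = 54.57.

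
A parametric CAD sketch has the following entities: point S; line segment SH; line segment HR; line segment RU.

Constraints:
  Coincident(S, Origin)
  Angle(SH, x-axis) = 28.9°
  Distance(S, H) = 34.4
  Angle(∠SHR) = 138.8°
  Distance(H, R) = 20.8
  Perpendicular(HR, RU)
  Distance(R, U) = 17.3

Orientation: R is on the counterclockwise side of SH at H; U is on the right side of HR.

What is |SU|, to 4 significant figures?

61.45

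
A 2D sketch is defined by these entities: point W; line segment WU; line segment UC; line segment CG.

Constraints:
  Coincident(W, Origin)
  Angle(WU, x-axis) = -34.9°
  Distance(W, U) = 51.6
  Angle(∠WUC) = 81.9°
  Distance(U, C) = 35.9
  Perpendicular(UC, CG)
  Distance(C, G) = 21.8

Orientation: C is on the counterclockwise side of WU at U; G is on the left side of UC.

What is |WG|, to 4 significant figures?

40.95

W is at the origin; WU runs at -34.9° with length 51.6, so U = 51.6·(cos -34.9°, sin -34.9°) = (42.32, -29.52). ∠WUC = 81.9°, so UC runs at -34.9° + (180° − 81.9°) = 63.20° from the x-axis; with |UC| = 35.9, C = U + 35.9·(cos 63.20°, sin 63.20°) = (58.51, 2.521). The perpendicularity gives CG at right angles to UC; with |CG| = 21.8 on the left of UC, G = C + 21.8·(-0.8926, 0.4509) = (39.05, 12.35). Then |WG| = |G − W| = 40.95.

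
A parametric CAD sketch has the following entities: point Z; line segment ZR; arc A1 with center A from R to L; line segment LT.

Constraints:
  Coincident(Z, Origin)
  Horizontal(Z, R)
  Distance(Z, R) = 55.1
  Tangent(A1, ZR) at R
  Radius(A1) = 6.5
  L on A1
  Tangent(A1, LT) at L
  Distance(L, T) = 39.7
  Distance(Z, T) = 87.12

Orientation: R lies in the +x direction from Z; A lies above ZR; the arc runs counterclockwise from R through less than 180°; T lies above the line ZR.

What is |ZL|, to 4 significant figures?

61.14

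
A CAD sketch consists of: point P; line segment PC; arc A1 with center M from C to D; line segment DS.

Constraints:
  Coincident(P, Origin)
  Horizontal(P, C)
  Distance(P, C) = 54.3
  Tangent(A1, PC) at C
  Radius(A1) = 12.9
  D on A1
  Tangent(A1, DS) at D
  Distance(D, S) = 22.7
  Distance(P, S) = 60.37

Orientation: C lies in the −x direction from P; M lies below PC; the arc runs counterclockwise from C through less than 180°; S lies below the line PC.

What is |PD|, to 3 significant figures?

67.0

Checks: |PC| = 54.30 ✓; |MD| = 12.90 ✓; ∠(MD, DS) = 90.00° ✓; |DS| = 22.70 ✓; |PS| = 60.37 ✓.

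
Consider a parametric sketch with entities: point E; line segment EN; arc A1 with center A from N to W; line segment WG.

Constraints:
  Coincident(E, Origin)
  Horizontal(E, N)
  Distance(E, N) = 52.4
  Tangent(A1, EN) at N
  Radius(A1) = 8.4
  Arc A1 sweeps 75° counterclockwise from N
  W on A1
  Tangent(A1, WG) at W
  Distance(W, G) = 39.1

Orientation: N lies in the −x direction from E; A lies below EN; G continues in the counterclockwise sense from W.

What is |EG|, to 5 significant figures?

83.214

On A1, N sits at bearing 90° from A; a 75° counterclockwise sweep puts W at bearing 165°, so W = A + 8.4·(cos 165°, sin 165°) = (-60.514, -6.2259). A1 meets WG tangentially, so AW is at right angles to WG, so WG runs along (−sin 165°, cos 165°); with |WG| = 39.1, G = (-70.634, -43.994). Then |EG| = |G − E| = 83.214.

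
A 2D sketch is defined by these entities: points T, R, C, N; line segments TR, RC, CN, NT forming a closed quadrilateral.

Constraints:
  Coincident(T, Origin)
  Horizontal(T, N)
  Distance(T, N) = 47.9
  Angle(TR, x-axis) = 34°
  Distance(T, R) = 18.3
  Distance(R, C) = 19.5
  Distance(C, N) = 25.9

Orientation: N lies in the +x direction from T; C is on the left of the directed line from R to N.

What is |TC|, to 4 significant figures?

37.79

Checks: T = (0.00, 0.00) ✓; |RC| = 19.50 ✓; |CN| = 25.90 ✓.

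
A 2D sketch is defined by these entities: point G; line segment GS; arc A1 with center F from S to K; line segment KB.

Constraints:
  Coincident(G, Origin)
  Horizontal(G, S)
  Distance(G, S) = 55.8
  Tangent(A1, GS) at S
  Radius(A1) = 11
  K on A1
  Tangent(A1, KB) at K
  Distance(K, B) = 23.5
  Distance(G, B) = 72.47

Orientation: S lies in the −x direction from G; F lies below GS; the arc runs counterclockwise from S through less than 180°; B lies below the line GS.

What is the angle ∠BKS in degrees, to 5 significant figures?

130.43°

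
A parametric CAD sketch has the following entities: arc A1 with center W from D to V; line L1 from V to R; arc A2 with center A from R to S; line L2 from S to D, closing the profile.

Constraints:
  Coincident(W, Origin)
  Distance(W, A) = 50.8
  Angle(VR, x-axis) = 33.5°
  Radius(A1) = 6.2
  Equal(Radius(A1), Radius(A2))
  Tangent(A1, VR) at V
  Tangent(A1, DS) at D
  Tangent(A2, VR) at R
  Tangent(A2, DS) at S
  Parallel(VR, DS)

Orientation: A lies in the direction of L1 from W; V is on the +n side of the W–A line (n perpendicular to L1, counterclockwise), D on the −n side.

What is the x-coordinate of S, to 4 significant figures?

45.78

Tangency of A1 to both parallel lines with radius 6.2 puts V and D at W ± 6.2·n: V = (-3.422, 5.170), D = (3.422, -5.170). Equal radii place R and S the same way about A: R = A + 6.2·n = (38.94, 33.21), S = A − 6.2·n = (45.78, 22.87). So S.x = 45.78.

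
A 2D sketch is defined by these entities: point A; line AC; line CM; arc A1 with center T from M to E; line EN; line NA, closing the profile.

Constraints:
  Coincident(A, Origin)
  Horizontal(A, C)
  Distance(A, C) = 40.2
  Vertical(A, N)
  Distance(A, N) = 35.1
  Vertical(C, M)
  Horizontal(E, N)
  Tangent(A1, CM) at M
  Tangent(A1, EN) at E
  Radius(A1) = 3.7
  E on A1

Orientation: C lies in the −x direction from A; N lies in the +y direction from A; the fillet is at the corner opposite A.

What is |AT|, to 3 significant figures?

48.1

AN is vertical with |AN| = 35.1 and N on the +y side, so N = (0.00, 35.1). The virtual corner opposite A is at (-40.2, 35.1). Since A1 is tangent to CM there, TM ⟂ CM and the tangent condition forces TE to be normal to EN, with radius 3.7, so the center T sits 3.7 in from both sides at T = (-36.5, 31.4). Then |AT| = |T − A| = 48.1.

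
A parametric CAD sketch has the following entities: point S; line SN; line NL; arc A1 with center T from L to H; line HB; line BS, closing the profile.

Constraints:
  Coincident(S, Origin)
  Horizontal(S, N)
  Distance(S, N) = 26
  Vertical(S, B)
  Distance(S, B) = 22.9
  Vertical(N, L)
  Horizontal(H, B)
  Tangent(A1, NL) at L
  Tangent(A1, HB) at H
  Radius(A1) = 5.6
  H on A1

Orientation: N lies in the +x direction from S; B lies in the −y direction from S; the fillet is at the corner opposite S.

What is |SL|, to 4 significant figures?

31.23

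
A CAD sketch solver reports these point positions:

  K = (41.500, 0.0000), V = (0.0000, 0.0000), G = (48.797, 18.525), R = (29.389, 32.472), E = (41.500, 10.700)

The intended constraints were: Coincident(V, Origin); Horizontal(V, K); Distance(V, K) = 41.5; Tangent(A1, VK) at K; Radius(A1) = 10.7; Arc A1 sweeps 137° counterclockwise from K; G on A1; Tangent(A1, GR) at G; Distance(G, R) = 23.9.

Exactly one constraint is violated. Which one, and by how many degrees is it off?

Tangent(A1, GR) at G — off by 7.30°.

V = (0.00, 0.00) ✓; V.y = 0.00, K.y = 0.00 ✓; |VK| = 41.50 ✓; ∠(EK, KV) = 90.00° ✓; |EK| = 10.70 ✓; bearing(E→G) − bearing(E→K) = 137.0° ✓; |EG| = 10.70 ✓; ∠(EG, GR) = 82.70° ✗; |GR| = 23.90 ✓.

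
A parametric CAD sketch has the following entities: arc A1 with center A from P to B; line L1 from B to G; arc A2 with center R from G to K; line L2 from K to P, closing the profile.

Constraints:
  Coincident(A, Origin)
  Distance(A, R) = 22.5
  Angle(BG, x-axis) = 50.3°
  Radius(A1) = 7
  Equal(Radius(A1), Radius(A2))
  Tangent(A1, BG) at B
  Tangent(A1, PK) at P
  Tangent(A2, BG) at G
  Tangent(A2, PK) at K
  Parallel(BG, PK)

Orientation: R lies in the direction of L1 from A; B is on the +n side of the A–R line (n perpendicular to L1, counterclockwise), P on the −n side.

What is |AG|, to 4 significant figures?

23.56

Tangency of A1 to both parallel lines with radius 7.0 puts B and P at A ± 7.0·n: B = (-5.386, 4.471), P = (5.386, -4.471). Equal radii place G and K the same way about R: G = R + 7.0·n = (8.986, 21.78), K = R − 7.0·n = (19.76, 12.84). Then |AG| = |G − A| = 23.56.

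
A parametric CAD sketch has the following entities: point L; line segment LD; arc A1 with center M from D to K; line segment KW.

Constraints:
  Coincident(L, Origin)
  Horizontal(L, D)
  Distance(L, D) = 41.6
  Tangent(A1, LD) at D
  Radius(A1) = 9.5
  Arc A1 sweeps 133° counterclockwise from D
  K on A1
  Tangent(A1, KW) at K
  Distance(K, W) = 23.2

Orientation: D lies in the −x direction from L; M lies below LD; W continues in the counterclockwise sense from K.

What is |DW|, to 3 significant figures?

34.1

L is at the origin; L and D share the same y with |LD| = 41.6 and D on the −x side, so D = (-41.6, 0.00). Tangency of A1 to LD means the radius MD is perpendicular to LD, so M = D + (0, -9.5) = (-41.6, -9.50). On A1, D sits at bearing 90° from M; a 133° counterclockwise sweep puts K at bearing 223°, so K = M + 9.5·(cos 223°, sin 223°) = (-48.5, -16.0). The tangent condition forces MK to be normal to KW, so KW runs along (−sin 223°, cos 223°); with |KW| = 23.2, W = (-32.7, -32.9). Then |DW| = |W − D| = 34.1.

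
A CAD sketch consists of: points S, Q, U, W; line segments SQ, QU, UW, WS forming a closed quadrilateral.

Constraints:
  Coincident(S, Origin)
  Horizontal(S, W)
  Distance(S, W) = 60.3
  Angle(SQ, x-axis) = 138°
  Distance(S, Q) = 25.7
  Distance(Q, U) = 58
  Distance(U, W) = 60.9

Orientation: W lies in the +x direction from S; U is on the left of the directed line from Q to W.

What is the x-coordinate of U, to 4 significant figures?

27.71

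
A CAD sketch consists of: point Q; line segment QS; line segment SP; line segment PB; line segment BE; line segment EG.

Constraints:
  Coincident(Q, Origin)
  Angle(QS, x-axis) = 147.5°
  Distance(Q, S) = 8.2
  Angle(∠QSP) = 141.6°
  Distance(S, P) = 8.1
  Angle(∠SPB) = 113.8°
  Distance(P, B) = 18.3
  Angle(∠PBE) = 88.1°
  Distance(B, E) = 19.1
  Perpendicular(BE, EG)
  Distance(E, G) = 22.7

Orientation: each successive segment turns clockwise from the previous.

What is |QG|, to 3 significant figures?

4.85

Q is at the origin; QS runs at 147.5° with length 8.2, so S = (-6.92, 4.41). ∠QSP = 141.6° gives SP at 109° from the x-axis; with |SP| = 8.1, P = (-9.57, 12.1). ∠SPB = 113.8° gives PB at 42.9° from the x-axis; with |PB| = 18.3, B = (3.84, 24.5). ∠PBE = 88.1° gives BE at -49.0° from the x-axis; with |BE| = 19.1, E = (16.4, 10.1). The perpendicularity gives EG at right angles to BE, so EG runs at -139°; with |EG| = 22.7, G = (-0.762, -4.79). Then |QG| = |G − Q| = 4.85.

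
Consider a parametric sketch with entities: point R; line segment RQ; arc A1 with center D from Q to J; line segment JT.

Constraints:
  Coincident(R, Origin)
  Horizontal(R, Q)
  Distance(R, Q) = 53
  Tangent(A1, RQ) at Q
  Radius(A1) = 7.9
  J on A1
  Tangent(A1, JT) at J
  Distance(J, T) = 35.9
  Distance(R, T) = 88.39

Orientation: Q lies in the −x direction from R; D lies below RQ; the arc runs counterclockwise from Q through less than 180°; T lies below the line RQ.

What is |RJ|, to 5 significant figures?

58.652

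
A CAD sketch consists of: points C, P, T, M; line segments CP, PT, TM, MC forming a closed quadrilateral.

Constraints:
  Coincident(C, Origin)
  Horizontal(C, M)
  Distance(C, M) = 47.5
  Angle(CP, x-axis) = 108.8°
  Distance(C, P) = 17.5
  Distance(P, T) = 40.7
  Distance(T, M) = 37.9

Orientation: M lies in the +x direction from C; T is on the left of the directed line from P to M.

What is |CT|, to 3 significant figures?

46.2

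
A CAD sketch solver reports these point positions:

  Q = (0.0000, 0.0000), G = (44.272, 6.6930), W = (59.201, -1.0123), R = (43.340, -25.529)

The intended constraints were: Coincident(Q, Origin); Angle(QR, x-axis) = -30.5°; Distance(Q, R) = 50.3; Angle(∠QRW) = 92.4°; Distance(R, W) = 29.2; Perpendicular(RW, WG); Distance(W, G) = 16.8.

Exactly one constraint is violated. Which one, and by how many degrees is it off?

Perpendicular(RW, WG) — off by 5.60°.

Q = (0.00, 0.00) ✓; QR at -30.50° ✓; |QR| = 50.30 ✓; ∠QRW = 92.40° ✓; |RW| = 29.20 ✓; ∠(RW, WG) = 95.60° ✗; |WG| = 16.80 ✓.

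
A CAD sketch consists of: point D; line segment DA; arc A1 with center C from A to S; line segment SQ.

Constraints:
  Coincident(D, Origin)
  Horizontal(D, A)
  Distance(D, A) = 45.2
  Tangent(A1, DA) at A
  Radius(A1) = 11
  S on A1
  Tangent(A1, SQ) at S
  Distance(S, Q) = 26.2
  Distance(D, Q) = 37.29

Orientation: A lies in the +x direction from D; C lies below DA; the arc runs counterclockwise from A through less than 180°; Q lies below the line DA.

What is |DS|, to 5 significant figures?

35.942

Checks: |CS| = 11.00 ✓; ∠(CS, SQ) = 90.00° ✓; |SQ| = 26.20 ✓; |DQ| = 37.29 ✓.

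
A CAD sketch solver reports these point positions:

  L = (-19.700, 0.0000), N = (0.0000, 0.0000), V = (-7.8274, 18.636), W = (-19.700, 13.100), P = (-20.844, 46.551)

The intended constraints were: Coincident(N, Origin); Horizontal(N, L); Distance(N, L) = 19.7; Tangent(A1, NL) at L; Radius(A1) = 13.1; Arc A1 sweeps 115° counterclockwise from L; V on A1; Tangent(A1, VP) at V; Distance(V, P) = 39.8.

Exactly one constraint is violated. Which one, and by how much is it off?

Distance(V, P) = 39.8 — off by 9.00.

N = (0.00, 0.00) ✓; N.y = 0.00, L.y = 0.00 ✓; |NL| = 19.70 ✓; ∠(WL, LN) = 90.00° ✓; |WL| = 13.10 ✓; bearing(W→V) − bearing(W→L) = 115.0° ✓; |WV| = 13.10 ✓; ∠(WV, VP) = 90.00° ✓; |VP| = 30.80 ✗.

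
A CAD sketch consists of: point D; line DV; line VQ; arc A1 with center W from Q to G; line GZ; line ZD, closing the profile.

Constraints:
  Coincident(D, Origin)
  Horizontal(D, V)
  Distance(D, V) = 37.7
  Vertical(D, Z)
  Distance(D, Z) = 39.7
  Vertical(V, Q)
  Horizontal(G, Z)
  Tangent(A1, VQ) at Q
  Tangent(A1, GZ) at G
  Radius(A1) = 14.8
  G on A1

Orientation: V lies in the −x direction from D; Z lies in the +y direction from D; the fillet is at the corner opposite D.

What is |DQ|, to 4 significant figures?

45.18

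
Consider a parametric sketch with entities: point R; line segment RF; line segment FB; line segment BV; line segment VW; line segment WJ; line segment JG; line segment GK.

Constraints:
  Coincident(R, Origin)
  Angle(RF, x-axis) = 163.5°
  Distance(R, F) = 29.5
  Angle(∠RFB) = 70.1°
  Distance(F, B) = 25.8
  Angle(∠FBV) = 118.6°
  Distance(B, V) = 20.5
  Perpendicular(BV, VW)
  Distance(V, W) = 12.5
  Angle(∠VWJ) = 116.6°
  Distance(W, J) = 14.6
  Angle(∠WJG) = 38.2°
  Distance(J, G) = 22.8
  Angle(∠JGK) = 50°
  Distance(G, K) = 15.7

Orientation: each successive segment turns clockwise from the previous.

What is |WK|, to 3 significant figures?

3.24

R is at the origin; RF runs at 163.5° with length 29.5, so F = (-28.3, 8.38). ∠RFB = 70.1° gives FB at 53.6° from the x-axis; with |FB| = 25.8, B = (-13.0, 29.1). ∠FBV = 118.6° gives BV at -7.80° from the x-axis; with |BV| = 20.5, V = (7.34, 26.4). BV is perpendicular to VW, so VW runs at -97.8°; with |VW| = 12.5, W = (5.64, 14.0). ∠VWJ = 116.6° gives WJ at -161° from the x-axis; with |WJ| = 14.6, J = (-8.18, 9.27). ∠WJG = 38.2° gives JG at 57.0° from the x-axis; with |JG| = 22.8, G = (4.24, 28.4). ∠JGK = 50.0° gives GK at -73.0° from the x-axis; with |GK| = 15.7, K = (8.83, 13.4). Then |WK| = |K − W| = 3.24.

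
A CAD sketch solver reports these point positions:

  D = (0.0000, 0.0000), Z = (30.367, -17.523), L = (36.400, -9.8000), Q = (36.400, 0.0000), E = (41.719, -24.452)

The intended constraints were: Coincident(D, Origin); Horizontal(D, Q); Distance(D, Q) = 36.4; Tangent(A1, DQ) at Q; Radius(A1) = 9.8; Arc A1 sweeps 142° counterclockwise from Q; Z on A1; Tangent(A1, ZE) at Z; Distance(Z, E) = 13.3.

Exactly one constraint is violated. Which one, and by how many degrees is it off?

Tangent(A1, ZE) at Z — off by 6.60°.

D = (0.00, 0.00) ✓; D.y = 0.00, Q.y = 0.00 ✓; |DQ| = 36.40 ✓; ∠(LQ, QD) = 90.00° ✓; |LQ| = 9.800 ✓; bearing(L→Z) − bearing(L→Q) = 142.0° ✓; |LZ| = 9.800 ✓; ∠(LZ, ZE) = 83.40° ✗; |ZE| = 13.30 ✓.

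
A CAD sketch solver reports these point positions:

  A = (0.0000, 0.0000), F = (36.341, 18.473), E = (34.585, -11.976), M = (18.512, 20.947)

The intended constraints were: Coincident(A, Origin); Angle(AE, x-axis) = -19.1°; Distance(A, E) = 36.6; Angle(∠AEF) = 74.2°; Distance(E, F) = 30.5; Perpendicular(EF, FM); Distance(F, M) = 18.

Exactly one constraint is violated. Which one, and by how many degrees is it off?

Perpendicular(EF, FM) — off by 4.60°.

A = (0.00, 0.00) ✓; AE at -19.10° ✓; |AE| = 36.60 ✓; ∠AEF = 74.20° ✓; |EF| = 30.50 ✓; ∠(EF, FM) = 85.40° ✗; |FM| = 18.00 ✓.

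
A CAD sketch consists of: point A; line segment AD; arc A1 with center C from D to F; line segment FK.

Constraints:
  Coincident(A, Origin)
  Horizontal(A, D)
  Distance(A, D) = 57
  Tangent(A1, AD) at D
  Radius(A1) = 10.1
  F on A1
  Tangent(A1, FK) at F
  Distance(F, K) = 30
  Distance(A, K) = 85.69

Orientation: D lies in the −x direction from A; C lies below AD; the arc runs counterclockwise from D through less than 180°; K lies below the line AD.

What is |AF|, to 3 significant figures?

66.3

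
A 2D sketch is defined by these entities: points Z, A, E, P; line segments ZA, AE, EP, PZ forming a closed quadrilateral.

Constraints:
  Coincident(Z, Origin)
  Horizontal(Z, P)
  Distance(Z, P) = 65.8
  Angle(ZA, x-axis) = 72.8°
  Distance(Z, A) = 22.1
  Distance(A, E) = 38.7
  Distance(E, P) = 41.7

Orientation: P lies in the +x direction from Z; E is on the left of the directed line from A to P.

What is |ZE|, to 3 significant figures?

55.1

Z is at the origin; Z and P share the same y with |ZP| = 65.8 and P in +x, so P = (65.8, 0). ZA runs at 72.8° with |ZA| = 22.1, so A = (6.54, 21.1). E is determined by |AE| = 38.7 and |EP| = 41.7 together: it lies at the intersection of circle(A, 38.7) and circle(P, 41.7). With |AP| = 62.9, the foot of the radical line on AP is 29.5 from A and the perpendicular offset is √(38.7² − 29.5²) = 25.0. Taking the left-of-AP solution: E = (42.8, 34.8).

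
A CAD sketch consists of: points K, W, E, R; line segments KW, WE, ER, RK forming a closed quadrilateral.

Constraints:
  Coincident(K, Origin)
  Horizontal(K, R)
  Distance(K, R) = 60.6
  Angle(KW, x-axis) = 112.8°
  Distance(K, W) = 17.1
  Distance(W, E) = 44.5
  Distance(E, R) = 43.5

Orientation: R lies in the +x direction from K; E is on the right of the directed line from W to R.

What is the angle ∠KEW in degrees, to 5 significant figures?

9.6448°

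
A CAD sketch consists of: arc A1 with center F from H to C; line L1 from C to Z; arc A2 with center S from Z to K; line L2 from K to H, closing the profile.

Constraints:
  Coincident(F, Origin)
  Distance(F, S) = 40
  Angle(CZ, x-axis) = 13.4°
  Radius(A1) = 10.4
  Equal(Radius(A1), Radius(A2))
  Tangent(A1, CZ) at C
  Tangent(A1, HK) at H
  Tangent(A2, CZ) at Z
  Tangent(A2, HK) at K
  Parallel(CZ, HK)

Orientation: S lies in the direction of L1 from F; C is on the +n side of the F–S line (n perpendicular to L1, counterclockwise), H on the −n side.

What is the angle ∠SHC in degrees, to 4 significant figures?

75.43°

The slot axis is L1's direction at 13.4°, so u = (cos 13.4°, sin 13.4°) = (0.9728, 0.2317) and n = (−sin 13.4°, cos 13.4°) = (-0.2317, 0.9728). F is at the origin and S lies 40.0 along u from F, so S = 40.0·u = (38.91, 9.270). Tangency of A1 to both parallel lines with radius 10.4 puts C and H at F ± 10.4·n: C = (-2.410, 10.12), H = (2.410, -10.12). Then cos ∠SHC = HS·HC / (|HS||HC|), giving 75.43°.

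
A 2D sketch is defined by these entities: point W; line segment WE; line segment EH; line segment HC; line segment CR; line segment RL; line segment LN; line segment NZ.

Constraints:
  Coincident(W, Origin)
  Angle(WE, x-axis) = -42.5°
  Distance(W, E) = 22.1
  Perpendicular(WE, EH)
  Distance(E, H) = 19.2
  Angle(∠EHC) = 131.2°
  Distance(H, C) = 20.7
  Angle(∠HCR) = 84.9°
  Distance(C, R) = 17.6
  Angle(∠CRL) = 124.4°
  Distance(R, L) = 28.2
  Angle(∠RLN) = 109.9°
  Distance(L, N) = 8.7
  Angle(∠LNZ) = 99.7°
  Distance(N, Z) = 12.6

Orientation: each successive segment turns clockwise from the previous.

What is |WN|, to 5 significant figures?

16.372

W is at the origin; WE runs at -42.5° with length 22.1, so E = (16.294, -14.931). WE ⟂ EH, so EH runs at -132.50°; with |EH| = 19.2, H = (3.3225, -29.086). ∠EHC = 131.2° gives HC at 178.70° from the x-axis; with |HC| = 20.7, C = (-17.372, -28.617). ∠HCR = 84.9° gives CR at 83.600° from the x-axis; with |CR| = 17.6, R = (-15.410, -11.126). ∠CRL = 124.4° gives RL at 28.000° from the x-axis; with |RL| = 28.2, L = (9.4888, 2.1128). ∠RLN = 109.9° gives LN at -42.100° from the x-axis; with |LN| = 8.7, N = (15.944, -3.7199). Then |WN| = |N − W| = 16.372.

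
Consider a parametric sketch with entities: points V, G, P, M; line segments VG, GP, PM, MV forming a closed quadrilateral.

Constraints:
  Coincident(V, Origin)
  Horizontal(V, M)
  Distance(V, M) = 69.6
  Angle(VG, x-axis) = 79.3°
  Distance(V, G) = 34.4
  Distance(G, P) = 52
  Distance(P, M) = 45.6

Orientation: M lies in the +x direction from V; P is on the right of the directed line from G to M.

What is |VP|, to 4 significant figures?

29.89

Checks: |GP| = 52.00 ✓; |PM| = 45.60 ✓.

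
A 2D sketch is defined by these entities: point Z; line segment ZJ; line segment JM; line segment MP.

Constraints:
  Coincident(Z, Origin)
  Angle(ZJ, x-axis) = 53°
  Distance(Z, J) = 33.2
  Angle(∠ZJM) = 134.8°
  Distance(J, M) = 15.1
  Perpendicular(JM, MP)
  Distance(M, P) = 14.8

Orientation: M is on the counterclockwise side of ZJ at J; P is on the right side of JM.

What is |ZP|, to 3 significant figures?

54.3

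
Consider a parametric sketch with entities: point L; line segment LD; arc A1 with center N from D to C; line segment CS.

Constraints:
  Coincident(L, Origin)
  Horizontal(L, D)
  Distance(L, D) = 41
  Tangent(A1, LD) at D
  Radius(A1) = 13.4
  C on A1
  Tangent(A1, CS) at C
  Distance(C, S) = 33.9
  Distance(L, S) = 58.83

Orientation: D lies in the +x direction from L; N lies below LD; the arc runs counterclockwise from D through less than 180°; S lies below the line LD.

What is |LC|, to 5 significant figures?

31.714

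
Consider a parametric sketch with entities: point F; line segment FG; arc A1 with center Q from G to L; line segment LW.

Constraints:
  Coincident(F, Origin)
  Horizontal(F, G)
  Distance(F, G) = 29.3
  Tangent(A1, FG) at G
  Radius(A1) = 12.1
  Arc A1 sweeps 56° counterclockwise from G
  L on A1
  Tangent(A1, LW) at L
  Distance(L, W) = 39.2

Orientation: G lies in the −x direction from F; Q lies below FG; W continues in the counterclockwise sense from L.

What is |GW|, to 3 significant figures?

49.5

F is at the origin; F and G share the same y with |FG| = 29.3 and G on the −x side, so G = (-29.3, 0.00). A1 meets FG tangentially, so QG is at right angles to FG, so Q = G + (0, -12.1) = (-29.3, -12.1). On A1, G sits at bearing 90° from Q; a 56° counterclockwise sweep puts L at bearing 146°, so L = Q + 12.1·(cos 146°, sin 146°) = (-39.3, -5.33). Tangency of A1 to LW means the radius QL is perpendicular to LW, so LW runs along (−sin 146°, cos 146°); with |LW| = 39.2, W = (-61.3, -37.8). Then |GW| = |W − G| = 49.5.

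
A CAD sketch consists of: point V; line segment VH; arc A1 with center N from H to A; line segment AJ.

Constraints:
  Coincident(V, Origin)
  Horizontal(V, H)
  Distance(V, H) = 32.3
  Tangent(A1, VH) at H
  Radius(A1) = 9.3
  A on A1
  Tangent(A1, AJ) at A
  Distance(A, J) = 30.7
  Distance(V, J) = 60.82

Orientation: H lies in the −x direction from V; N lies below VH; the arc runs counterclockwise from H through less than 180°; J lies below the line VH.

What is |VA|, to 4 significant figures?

42.01

V is at the origin; V and H share the same y with |VH| = 32.3 and H on the −x side, so H = (-32.30, 0.000). The tangent condition forces NH to be normal to VH, so N = H + (0, -9.3) = (-32.30, -9.300). Since NA ⟂ AJ (tangency), |NJ| = √(9.3² + 30.7²) = 32.08 regardless of where A sits on A1. So J lies on both circle(V, 60.82) and circle(N, 32.08); the below-VH intersection is J = (-48.11, -37.21). A is the foot of the tangent from J: A = (-41.37, -7.260).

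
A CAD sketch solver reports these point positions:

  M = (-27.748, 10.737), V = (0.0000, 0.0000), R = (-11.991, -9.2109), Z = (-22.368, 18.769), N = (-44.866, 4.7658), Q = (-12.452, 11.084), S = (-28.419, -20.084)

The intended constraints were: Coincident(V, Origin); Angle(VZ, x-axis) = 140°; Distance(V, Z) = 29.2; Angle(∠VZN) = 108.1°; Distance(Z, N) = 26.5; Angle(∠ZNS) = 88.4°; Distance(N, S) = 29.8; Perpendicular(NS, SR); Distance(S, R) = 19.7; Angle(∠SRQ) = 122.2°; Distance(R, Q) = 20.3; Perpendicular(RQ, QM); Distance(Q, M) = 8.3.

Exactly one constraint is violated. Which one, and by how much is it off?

Distance(Q, M) = 8.3 — off by 7.00.

V = (0.00, 0.00) ✓; VZ at 140.0° ✓; |VZ| = 29.20 ✓; ∠VZN = 108.1° ✓; |ZN| = 26.50 ✓; ∠ZNS = 88.40° ✓; |NS| = 29.80 ✓; ∠(NS, SR) = 90.00° ✓; |SR| = 19.70 ✓; ∠SRQ = 122.2° ✓; |RQ| = 20.30 ✓; ∠(RQ, QM) = 90.00° ✓; |QM| = 15.30 ✗.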